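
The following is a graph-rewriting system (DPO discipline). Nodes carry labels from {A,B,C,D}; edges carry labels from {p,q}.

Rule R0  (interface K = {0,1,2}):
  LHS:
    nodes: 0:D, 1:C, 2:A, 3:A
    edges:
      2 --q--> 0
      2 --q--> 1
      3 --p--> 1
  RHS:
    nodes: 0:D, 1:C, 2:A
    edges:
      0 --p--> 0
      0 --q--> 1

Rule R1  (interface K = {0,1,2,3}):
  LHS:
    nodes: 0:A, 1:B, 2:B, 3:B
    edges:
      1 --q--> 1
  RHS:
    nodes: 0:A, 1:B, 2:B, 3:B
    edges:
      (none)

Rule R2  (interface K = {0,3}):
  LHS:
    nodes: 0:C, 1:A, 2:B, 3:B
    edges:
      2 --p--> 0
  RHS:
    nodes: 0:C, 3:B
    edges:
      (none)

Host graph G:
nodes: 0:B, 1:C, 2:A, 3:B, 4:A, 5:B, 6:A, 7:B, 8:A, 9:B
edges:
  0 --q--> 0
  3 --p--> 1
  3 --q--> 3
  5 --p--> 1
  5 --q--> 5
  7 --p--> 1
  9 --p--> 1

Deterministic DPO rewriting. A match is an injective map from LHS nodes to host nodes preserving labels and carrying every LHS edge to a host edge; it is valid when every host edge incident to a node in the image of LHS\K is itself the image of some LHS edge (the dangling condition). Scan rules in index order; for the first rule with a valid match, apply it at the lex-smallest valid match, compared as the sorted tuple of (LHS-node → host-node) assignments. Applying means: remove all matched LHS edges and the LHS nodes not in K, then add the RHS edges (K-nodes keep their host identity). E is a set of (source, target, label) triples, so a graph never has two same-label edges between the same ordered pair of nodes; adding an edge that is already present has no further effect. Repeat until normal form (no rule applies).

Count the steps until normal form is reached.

Answer: 7

Steps:
initial: |V|=10 |E|=7  E = 0-q->0 3-p->1 3-q->3 5-p->1 5-q->5 7-p->1 9-p->1
step 1: apply R1 at {0↦2, 1↦0, 2↦3, 3↦5}  → |V|=10 |E|=6  E = 3-p->1 3-q->3 5-p->1 5-q->5 7-p->1 9-p->1
step 2: apply R1 at {0↦2, 1↦3, 2↦0, 3↦5}  → |V|=10 |E|=5  E = 3-p->1 5-p->1 5-q->5 7-p->1 9-p->1
step 3: apply R1 at {0↦2, 1↦5, 2↦0, 3↦3}  → |V|=10 |E|=4  E = 3-p->1 5-p->1 7-p->1 9-p->1
step 4: apply R2 at {0↦1, 1↦2, 2↦3, 3↦0}  → |V|=8 |E|=3  E = 5-p->1 7-p->1 9-p->1
step 5: apply R2 at {0↦1, 1↦4, 2↦5, 3↦0}  → |V|=6 |E|=2  E = 7-p->1 9-p->1
step 6: apply R2 at {0↦1, 1↦6, 2↦7, 3↦0}  → |V|=4 |E|=1  E = 9-p->1
step 7: apply R2 at {0↦1, 1↦8, 2↦9, 3↦0}  → |V|=2 |E|=0  E = ∅
normal form: no rule applies after step 7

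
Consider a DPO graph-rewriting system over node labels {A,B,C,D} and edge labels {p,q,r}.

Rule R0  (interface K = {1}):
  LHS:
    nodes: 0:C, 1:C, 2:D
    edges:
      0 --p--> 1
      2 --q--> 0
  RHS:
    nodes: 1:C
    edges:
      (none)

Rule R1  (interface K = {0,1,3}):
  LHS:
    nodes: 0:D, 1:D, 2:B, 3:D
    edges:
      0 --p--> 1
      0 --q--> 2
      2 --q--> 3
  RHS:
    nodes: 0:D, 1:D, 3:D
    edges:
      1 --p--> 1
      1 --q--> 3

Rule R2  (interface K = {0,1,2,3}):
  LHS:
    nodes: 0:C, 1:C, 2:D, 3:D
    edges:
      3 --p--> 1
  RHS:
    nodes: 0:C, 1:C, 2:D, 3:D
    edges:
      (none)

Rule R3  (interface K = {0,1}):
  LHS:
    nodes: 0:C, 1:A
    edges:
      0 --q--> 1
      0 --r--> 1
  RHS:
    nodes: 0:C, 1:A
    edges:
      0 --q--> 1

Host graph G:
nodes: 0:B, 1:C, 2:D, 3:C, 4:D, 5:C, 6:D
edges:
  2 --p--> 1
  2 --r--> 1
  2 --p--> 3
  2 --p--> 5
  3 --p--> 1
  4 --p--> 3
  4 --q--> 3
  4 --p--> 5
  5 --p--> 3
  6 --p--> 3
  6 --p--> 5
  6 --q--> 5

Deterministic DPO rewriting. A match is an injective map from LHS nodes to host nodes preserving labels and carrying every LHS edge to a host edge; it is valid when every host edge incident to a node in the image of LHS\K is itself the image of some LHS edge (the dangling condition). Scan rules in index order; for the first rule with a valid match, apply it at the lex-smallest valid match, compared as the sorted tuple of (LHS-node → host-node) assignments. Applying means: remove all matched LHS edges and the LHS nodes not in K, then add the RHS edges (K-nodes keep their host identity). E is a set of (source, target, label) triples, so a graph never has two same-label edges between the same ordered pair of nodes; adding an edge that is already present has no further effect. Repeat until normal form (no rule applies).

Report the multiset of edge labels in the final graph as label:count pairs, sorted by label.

start.  V:7 E:12  edges: 2-p->1 2-r->1 2-p->3 2-p->5 3-p->1 4-p->3 4-q->3 4-p->5 5-p->3 6-p->3 6-p->5 6-q->5
1. fire R2 via {0↦1, 1↦3, 2↦2, 3↦4}  →  V:7 E:11  edges: 2-p->1 2-r->1 2-p->3 2-p->5 3-p->1 4-q->3 4-p->5 5-p->3 6-p->3 6-p->5 6-q->5
2. fire R2 via {0↦1, 1↦3, 2↦2, 3↦6}  →  V:7 E:10  edges: 2-p->1 2-r->1 2-p->3 2-p->5 3-p->1 4-q->3 4-p->5 5-p->3 6-p->5 6-q->5
3. fire R2 via {0↦1, 1↦3, 2↦4, 3↦2}  →  V:7 E:9  edges: 2-p->1 2-r->1 2-p->5 3-p->1 4-q->3 4-p->5 5-p->3 6-p->5 6-q->5
4. fire R2 via {0↦1, 1↦5, 2↦2, 3↦4}  →  V:7 E:8  edges: 2-p->1 2-r->1 2-p->5 3-p->1 4-q->3 5-p->3 6-p->5 6-q->5
5. fire R2 via {0↦1, 1↦5, 2↦2, 3↦6}  →  V:7 E:7  edges: 2-p->1 2-r->1 2-p->5 3-p->1 4-q->3 5-p->3 6-q->5
6. fire R2 via {0↦1, 1↦5, 2↦4, 3↦2}  →  V:7 E:6  edges: 2-p->1 2-r->1 3-p->1 4-q->3 5-p->3 6-q->5
7. fire R0 via {0↦5, 1↦3, 2↦6}  →  V:5 E:4  edges: 2-p->1 2-r->1 3-p->1 4-q->3
8. fire R0 via {0↦3, 1↦1, 2↦4}  →  V:3 E:2  edges: 2-p->1 2-r->1
final graph: no rule applies after step 8
NF edges: [(2, 1, 'p'), (2, 1, 'r')]

Answer: p:1 r:1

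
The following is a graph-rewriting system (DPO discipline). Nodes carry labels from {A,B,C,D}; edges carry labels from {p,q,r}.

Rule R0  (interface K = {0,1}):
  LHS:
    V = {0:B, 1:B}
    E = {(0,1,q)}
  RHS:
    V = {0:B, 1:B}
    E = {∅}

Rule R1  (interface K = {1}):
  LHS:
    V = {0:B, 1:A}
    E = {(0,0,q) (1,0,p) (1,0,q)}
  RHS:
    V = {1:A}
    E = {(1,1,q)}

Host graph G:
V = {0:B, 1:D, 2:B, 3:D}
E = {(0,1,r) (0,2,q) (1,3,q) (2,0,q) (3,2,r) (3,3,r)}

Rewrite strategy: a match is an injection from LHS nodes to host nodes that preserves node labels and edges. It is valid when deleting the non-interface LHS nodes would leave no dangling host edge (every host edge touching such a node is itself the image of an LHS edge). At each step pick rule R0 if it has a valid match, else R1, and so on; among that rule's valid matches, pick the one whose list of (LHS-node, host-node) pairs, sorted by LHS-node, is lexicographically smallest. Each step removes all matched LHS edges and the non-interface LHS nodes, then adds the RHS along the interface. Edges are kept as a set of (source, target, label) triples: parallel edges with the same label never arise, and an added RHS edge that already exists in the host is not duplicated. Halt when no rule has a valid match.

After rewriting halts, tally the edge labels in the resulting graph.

[0] host  ⇒  4 nodes, 6 edges  {0-r->1 0-q->2 1-q->3 2-q->0 3-r->2 3-r->3}
[1] R0 @ {0↦0, 1↦2}  ⇒  4 nodes, 5 edges  {0-r->1 1-q->3 2-q->0 3-r->2 3-r->3}
[2] R0 @ {0↦2, 1↦0}  ⇒  4 nodes, 4 edges  {0-r->1 1-q->3 3-r->2 3-r->3}
normal form: no rule applies after step 2
NF edges: [(0, 1, 'r'), (1, 3, 'q'), (3, 2, 'r'), (3, 3, 'r')]

Answer: q:1 r:3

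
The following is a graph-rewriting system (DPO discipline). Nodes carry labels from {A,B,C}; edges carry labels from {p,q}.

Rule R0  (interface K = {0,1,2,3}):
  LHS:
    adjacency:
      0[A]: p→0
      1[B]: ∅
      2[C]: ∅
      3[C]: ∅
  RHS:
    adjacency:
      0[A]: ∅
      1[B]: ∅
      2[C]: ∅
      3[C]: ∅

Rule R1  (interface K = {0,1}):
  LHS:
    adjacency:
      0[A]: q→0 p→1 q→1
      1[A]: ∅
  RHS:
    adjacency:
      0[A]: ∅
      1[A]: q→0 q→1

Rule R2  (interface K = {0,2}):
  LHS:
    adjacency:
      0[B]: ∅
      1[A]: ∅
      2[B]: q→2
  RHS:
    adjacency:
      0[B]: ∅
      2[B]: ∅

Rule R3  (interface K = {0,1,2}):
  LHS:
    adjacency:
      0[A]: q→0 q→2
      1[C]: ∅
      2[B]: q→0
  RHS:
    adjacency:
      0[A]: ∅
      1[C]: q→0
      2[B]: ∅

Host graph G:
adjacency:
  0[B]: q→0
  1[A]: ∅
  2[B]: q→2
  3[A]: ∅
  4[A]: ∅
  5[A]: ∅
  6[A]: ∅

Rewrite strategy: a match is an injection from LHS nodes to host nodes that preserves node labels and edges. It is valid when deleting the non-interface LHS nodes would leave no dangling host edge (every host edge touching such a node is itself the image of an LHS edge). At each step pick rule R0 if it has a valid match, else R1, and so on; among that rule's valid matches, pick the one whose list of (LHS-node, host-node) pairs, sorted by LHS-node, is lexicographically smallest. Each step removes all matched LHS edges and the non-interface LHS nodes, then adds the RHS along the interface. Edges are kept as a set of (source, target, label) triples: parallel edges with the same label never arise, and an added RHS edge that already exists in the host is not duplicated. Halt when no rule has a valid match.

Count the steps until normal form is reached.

start.  V:7 E:2  edges: 0-q->0 2-q->2
1. fire R2 via {0↦0, 1↦1, 2↦2}  →  V:6 E:1  edges: 0-q->0
2. fire R2 via {0↦2, 1↦3, 2↦0}  →  V:5 E:0  edges: ∅
halt: no rule applies after step 2

Answer: 2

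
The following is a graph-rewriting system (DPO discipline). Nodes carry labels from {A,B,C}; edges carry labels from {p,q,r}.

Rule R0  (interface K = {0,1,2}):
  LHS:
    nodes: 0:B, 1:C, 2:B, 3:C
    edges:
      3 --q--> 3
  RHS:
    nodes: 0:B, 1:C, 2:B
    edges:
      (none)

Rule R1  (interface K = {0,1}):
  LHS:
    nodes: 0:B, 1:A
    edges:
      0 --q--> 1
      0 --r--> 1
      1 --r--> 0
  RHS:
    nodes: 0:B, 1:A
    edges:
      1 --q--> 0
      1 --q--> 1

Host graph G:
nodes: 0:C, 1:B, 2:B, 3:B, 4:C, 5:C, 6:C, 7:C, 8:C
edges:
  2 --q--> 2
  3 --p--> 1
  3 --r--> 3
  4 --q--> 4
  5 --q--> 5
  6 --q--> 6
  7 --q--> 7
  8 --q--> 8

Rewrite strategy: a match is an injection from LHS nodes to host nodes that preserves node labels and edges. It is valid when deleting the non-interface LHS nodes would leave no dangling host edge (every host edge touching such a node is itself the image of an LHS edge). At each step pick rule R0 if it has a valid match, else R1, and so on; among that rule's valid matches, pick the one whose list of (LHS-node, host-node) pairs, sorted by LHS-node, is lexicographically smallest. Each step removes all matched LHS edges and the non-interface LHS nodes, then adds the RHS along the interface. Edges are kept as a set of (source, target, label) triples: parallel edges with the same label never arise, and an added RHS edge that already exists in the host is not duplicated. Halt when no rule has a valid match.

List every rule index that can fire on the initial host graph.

R0: 150 valid matches — {0↦1, 1↦0, 2↦2, 3↦4}, {0↦1, 1↦0, 2↦2, 3↦5}, {0↦1, 1↦0, 2↦2, 3↦6} (+147 more)
R1: no valid match — LHS pattern not found

Answer: [R0]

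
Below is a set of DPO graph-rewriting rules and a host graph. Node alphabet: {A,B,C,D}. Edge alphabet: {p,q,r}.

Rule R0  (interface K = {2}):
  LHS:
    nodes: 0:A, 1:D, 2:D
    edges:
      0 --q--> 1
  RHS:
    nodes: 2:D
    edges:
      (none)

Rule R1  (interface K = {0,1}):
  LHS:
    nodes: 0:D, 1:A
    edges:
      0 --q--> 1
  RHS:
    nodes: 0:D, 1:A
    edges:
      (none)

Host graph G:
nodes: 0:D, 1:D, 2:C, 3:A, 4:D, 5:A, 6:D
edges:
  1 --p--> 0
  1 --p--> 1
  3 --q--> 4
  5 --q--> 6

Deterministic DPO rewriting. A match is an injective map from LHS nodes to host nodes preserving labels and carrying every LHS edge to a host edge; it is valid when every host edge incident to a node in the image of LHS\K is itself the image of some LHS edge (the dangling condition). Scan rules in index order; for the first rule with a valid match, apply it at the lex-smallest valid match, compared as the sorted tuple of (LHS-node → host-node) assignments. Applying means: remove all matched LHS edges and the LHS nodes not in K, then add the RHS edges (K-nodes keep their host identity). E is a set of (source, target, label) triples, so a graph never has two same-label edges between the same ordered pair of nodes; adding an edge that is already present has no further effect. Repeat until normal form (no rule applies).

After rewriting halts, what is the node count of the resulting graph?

Answer: 3

Steps:
[0] host  ⇒  7 nodes, 4 edges  {1-p->0 1-p->1 3-q->4 5-q->6}
[1] R0 @ {0↦3, 1↦4, 2↦0}  ⇒  5 nodes, 3 edges  {1-p->0 1-p->1 5-q->6}
[2] R0 @ {0↦5, 1↦6, 2↦0}  ⇒  3 nodes, 2 edges  {1-p->0 1-p->1}
normal form: no rule applies after step 2
NF nodes: {0:D, 1:D, 2:C}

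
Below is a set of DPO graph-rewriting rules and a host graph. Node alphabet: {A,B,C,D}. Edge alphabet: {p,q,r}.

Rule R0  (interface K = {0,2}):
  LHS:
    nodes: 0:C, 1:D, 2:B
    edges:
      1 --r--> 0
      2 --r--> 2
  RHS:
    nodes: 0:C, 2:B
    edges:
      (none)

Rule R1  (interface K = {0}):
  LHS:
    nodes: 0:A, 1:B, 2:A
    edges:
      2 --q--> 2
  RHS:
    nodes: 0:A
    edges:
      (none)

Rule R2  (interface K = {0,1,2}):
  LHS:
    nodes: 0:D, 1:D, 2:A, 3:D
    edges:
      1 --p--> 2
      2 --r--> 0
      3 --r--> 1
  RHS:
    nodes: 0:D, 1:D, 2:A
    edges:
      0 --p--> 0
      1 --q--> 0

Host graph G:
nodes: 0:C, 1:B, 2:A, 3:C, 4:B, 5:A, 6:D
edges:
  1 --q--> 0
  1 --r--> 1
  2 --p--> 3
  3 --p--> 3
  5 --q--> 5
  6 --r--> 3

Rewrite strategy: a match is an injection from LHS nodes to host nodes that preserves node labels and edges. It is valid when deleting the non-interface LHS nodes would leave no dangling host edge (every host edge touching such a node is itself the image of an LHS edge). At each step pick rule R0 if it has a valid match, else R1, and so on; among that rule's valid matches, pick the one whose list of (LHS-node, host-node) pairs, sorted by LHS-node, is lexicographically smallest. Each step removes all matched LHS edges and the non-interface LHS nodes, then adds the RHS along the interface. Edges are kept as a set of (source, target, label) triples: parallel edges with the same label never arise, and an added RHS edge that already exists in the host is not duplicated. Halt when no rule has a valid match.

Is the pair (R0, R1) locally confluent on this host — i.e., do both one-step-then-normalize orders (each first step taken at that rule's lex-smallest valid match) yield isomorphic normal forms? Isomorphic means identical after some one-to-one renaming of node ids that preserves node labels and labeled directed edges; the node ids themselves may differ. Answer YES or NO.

Answer: YES

Steps:
branch R0-first: apply at {0↦3, 1↦6, 2↦1} → |E|=4, then 1 more step(s) → NF |V|=4 |E|=3 V={0:C, 1:B, 2:A, 3:C} E=1-q->0 2-p->3 3-p->3
branch R1-first: apply at {0↦2, 1↦4, 2↦5} → |E|=5, then 1 more step(s) → NF |V|=4 |E|=3 V={0:C, 1:B, 2:A, 3:C} E=1-q->0 2-p->3 3-p->3
graphs isomorphic (equal up to label-preserving node renaming)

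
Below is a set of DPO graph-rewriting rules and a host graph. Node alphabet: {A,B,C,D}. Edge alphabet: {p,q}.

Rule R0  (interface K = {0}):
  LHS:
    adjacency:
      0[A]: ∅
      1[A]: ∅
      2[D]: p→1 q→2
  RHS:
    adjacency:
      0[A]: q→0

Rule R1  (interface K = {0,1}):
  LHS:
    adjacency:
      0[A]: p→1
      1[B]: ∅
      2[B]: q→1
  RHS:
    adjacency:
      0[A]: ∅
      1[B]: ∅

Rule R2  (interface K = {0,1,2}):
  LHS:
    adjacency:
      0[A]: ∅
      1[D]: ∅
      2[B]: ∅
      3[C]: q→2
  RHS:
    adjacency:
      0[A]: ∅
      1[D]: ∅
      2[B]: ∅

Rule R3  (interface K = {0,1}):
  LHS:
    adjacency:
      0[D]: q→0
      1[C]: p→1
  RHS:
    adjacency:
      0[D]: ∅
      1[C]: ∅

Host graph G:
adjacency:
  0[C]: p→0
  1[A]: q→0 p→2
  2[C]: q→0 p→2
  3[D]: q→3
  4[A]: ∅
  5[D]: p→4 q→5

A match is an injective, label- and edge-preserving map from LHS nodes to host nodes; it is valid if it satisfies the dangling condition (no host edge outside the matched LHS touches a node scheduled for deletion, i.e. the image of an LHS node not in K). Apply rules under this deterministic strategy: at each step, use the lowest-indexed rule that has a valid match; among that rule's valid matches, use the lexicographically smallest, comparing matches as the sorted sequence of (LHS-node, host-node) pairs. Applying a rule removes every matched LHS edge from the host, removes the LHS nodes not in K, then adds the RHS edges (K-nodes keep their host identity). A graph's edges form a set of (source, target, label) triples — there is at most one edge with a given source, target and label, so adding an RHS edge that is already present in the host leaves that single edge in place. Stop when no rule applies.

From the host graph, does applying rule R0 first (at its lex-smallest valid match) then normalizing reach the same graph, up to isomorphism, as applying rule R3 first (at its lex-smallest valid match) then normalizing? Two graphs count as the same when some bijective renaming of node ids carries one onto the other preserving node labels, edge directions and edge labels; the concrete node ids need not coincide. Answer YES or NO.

Answer: YES

Derivation:
branch R0-first: apply at {0↦1, 1↦4, 2↦5} → |E|=7, then 1 more step(s) → NF |V|=4 |E|=5 V={0:C, 1:A, 2:C, 3:D} E=1-q->0 1-q->1 1-p->2 2-q->0 2-p->2
branch R3-first: apply at {0↦3, 1↦0} → |E|=6, then 1 more step(s) → NF |V|=4 |E|=5 V={0:C, 1:A, 2:C, 3:D} E=1-q->0 1-q->1 1-p->2 2-q->0 2-p->2
graphs isomorphic (equal up to label-preserving node renaming)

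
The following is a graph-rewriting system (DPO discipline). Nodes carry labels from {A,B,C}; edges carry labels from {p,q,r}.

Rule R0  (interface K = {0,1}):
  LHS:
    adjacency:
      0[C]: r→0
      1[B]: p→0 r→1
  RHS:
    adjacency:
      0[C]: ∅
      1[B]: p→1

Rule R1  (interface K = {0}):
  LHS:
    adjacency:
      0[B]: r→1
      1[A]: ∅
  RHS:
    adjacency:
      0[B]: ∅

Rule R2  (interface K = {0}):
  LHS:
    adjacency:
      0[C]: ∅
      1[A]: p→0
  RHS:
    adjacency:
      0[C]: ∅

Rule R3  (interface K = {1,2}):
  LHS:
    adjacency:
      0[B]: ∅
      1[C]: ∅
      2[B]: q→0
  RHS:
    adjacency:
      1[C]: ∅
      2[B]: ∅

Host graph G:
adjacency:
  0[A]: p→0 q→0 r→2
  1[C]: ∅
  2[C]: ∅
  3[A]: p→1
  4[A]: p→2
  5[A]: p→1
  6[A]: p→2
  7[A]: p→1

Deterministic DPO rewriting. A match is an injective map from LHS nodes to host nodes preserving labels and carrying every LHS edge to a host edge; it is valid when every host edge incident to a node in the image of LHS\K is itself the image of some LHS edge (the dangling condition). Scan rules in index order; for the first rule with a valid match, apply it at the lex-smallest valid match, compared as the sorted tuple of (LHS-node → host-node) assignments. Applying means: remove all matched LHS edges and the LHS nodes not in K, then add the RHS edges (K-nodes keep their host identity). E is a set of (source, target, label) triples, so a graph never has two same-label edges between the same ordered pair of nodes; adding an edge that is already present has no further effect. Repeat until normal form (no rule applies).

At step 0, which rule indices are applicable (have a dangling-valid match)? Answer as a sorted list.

R0: no valid match — LHS pattern not found
R1: no valid match — LHS pattern not found
R2: 5 valid matches — {0↦1, 1↦3}, {0↦1, 1↦5}, {0↦1, 1↦7} (+2 more)
R3: no valid match — LHS pattern not found

Answer: [R2]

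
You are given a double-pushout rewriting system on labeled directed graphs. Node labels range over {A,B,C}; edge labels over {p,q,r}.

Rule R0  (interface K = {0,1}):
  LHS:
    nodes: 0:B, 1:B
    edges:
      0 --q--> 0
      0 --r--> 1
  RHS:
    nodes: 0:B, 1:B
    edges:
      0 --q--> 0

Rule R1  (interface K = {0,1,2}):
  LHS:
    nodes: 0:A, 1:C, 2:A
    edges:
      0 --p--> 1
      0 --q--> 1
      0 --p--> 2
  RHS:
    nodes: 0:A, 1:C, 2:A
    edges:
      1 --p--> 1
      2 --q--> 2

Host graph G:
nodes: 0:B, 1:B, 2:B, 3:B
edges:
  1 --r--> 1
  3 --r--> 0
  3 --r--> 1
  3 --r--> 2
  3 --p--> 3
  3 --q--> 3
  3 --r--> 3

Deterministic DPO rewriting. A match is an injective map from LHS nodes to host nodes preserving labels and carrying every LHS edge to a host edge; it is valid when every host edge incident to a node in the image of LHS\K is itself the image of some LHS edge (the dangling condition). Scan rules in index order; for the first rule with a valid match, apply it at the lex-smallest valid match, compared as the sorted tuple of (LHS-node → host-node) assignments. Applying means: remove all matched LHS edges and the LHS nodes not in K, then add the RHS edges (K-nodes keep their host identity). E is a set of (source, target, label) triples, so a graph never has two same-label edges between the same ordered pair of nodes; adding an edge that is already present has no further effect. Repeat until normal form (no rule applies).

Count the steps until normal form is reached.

initial: |V|=4 |E|=7  E = 1-r->1 3-r->0 3-r->1 3-r->2 3-p->3 3-q->3 3-r->3
step 1: apply R0 at {0↦3, 1↦0}  → |V|=4 |E|=6  E = 1-r->1 3-r->1 3-r->2 3-p->3 3-q->3 3-r->3
step 2: apply R0 at {0↦3, 1↦1}  → |V|=4 |E|=5  E = 1-r->1 3-r->2 3-p->3 3-q->3 3-r->3
step 3: apply R0 at {0↦3, 1↦2}  → |V|=4 |E|=4  E = 1-r->1 3-p->3 3-q->3 3-r->3
halt: no rule applies after step 3

Answer: 3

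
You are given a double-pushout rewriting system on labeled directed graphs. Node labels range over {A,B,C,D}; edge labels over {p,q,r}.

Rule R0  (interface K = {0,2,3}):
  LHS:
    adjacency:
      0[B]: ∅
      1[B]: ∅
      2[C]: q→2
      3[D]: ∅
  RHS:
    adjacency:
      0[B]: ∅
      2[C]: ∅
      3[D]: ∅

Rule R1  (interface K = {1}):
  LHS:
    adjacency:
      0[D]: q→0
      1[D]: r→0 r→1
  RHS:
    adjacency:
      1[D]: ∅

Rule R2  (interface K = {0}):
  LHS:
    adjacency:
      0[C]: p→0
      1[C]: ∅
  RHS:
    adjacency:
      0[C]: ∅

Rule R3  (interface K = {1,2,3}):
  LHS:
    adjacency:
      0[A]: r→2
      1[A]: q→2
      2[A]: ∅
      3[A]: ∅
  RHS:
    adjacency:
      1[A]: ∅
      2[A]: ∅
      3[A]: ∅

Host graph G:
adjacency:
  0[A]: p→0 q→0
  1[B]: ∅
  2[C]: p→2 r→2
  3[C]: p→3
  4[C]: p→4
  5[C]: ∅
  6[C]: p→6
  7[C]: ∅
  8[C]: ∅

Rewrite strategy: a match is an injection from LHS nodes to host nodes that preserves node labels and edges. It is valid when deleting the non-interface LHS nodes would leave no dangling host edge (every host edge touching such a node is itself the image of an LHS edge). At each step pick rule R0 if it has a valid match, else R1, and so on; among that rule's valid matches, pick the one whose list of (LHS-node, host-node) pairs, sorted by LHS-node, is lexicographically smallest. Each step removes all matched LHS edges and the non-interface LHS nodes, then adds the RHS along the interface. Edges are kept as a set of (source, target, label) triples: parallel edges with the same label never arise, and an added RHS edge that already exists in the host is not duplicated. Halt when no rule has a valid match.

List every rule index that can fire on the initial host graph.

Answer: [R2]

Steps:
R0: no valid match — LHS pattern not found
R1: no valid match — LHS pattern not found
R2: 12 valid matches — {0↦2, 1↦5}, {0↦2, 1↦7}, {0↦2, 1↦8} (+9 more)
R3: no valid match — LHS pattern not found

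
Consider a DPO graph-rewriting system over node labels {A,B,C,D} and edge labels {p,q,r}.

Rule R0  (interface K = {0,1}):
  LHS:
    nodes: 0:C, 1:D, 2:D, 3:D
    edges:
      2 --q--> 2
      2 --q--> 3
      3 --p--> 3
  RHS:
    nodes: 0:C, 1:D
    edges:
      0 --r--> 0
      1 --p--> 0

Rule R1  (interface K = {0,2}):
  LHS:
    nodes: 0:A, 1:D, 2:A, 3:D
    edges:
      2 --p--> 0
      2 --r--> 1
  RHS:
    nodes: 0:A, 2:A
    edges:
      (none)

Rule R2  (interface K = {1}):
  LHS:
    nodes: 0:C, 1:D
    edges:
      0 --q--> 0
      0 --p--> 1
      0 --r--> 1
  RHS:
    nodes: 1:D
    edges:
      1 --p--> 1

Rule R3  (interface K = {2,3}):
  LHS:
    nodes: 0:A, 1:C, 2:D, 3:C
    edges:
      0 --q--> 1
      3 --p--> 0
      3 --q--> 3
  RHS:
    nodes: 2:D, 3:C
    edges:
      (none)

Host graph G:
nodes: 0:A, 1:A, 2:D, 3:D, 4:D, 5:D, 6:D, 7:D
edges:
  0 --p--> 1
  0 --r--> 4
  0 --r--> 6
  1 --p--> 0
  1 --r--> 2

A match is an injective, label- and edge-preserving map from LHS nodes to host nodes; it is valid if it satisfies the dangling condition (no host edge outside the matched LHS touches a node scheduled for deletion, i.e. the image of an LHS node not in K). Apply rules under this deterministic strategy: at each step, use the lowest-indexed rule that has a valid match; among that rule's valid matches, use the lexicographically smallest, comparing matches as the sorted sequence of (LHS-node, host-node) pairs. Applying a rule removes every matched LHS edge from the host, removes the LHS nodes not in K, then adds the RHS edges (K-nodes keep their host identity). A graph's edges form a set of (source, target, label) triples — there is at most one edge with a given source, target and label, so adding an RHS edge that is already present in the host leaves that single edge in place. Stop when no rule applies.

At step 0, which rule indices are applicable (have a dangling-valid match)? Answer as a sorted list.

Answer: [R1]

Rewrite trace:
R0: no valid match — LHS pattern not found
R1: 9 valid matches — {0↦0, 1↦2, 2↦1, 3↦3}, {0↦0, 1↦2, 2↦1, 3↦5}, {0↦0, 1↦2, 2↦1, 3↦7} (+6 more)
R2: no valid match — LHS pattern not found
R3: no valid match — LHS pattern not found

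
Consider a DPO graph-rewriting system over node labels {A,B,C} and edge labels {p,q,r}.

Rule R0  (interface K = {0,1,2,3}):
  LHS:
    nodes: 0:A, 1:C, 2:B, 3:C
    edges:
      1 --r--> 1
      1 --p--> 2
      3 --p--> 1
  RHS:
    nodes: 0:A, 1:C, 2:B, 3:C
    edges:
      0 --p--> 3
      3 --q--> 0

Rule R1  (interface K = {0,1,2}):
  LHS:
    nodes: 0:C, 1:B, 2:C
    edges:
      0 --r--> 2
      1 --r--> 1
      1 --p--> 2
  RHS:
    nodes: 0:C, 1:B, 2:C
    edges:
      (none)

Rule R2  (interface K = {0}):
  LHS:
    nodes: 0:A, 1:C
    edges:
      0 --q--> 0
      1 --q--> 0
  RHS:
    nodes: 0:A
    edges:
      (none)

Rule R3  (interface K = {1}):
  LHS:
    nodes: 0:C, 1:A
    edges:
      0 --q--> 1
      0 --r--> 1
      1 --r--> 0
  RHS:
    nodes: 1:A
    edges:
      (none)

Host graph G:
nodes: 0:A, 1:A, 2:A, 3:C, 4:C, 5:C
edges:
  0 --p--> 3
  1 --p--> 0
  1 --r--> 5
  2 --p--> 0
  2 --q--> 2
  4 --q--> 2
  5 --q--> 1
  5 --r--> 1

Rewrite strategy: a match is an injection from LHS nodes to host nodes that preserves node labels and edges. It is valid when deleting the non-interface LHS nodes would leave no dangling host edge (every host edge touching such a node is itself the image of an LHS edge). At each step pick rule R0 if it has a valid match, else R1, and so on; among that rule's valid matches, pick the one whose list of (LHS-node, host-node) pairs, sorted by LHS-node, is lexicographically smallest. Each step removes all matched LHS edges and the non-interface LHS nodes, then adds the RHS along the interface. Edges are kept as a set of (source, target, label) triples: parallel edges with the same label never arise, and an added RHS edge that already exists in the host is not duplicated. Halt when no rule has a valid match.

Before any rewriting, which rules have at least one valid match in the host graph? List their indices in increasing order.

R0: no valid match — LHS pattern not found
R1: no valid match — LHS pattern not found
R2: 1 valid match — {0↦2, 1↦4}
R3: 1 valid match — {0↦5, 1↦1}

Answer: [R2,R3]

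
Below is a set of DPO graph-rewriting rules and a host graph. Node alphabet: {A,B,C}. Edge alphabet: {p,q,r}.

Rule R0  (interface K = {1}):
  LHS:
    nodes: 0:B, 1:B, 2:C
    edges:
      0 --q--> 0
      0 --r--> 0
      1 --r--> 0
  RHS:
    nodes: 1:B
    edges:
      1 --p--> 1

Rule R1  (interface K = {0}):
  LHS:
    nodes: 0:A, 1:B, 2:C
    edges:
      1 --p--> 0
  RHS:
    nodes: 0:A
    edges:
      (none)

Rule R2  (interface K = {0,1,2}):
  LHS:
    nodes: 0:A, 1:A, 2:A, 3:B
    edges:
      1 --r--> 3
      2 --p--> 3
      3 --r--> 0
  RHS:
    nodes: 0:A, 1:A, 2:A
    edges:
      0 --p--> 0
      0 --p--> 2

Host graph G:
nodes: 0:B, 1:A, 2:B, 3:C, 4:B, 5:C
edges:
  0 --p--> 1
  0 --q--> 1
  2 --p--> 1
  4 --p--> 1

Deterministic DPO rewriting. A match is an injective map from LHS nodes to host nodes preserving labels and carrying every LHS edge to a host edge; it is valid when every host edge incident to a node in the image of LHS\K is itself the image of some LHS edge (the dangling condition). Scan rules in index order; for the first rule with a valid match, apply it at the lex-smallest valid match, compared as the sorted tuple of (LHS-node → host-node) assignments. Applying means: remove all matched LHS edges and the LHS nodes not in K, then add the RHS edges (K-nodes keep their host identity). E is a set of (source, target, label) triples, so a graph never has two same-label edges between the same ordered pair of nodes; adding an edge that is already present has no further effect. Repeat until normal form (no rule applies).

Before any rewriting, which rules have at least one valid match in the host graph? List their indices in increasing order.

R0: no valid match — LHS pattern not found
R1: 4 valid matches — {0↦1, 1↦2, 2↦3}, {0↦1, 1↦2, 2↦5}, {0↦1, 1↦4, 2↦3} (+1 more)
R2: no valid match — LHS pattern not found

Answer: [R1]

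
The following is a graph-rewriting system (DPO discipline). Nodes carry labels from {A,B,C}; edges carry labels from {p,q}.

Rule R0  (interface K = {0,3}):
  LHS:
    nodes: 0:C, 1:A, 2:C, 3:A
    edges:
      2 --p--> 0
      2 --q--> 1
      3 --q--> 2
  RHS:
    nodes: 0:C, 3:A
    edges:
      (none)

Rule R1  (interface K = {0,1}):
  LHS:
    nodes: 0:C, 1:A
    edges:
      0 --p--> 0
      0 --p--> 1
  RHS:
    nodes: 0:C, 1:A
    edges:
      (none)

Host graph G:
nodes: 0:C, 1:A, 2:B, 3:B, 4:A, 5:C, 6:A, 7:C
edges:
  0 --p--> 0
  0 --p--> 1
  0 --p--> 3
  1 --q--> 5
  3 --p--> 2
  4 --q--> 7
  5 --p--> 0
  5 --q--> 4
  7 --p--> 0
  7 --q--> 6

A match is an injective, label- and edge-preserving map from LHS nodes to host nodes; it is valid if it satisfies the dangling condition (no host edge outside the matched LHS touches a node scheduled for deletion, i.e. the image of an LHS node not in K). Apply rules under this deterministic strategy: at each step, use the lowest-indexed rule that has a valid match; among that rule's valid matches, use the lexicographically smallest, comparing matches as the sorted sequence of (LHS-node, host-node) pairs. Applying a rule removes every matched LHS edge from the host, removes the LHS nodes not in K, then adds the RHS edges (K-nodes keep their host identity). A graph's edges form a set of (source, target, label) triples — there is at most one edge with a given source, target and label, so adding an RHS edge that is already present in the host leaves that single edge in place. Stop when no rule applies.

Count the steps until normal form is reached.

Answer: 3

Rewrite trace:
initial: |V|=8 |E|=10  E = 0-p->0 0-p->1 0-p->3 1-q->5 3-p->2 4-q->7 5-p->0 5-q->4 7-p->0 7-q->6
step 1: apply R0 at {0↦0, 1↦6, 2↦7, 3↦4}  → |V|=6 |E|=7  E = 0-p->0 0-p->1 0-p->3 1-q->5 3-p->2 5-p->0 5-q->4
step 2: apply R0 at {0↦0, 1↦4, 2↦5, 3↦1}  → |V|=4 |E|=4  E = 0-p->0 0-p->1 0-p->3 3-p->2
step 3: apply R1 at {0↦0, 1↦1}  → |V|=4 |E|=2  E = 0-p->3 3-p->2
final graph: no rule applies after step 3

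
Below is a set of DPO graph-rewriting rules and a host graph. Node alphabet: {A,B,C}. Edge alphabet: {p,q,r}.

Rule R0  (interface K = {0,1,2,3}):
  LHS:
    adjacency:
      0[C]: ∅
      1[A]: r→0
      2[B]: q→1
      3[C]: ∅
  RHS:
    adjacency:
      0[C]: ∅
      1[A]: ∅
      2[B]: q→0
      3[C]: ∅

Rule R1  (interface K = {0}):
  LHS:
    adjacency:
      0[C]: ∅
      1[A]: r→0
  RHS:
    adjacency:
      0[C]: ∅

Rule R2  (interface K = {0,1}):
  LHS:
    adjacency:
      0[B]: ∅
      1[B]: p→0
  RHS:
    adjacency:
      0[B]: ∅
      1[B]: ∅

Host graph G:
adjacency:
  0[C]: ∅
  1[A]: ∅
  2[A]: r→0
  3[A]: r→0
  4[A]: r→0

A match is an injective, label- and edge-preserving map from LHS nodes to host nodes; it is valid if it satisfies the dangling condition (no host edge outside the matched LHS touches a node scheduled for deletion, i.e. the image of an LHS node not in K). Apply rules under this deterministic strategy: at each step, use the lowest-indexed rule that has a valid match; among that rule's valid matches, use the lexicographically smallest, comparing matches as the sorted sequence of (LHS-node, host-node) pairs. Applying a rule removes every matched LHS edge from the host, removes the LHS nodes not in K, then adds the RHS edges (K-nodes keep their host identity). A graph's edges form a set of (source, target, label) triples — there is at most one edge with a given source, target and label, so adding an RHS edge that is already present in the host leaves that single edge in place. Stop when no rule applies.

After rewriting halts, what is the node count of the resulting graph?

Answer: 2

Steps:
[0] host  ⇒  5 nodes, 3 edges  {2-r->0 3-r->0 4-r->0}
[1] R1 @ {0↦0, 1↦2}  ⇒  4 nodes, 2 edges  {3-r->0 4-r->0}
[2] R1 @ {0↦0, 1↦3}  ⇒  3 nodes, 1 edges  {4-r->0}
[3] R1 @ {0↦0, 1↦4}  ⇒  2 nodes, 0 edges  {∅}
final graph: no rule applies after step 3
NF nodes: {0:C, 1:A}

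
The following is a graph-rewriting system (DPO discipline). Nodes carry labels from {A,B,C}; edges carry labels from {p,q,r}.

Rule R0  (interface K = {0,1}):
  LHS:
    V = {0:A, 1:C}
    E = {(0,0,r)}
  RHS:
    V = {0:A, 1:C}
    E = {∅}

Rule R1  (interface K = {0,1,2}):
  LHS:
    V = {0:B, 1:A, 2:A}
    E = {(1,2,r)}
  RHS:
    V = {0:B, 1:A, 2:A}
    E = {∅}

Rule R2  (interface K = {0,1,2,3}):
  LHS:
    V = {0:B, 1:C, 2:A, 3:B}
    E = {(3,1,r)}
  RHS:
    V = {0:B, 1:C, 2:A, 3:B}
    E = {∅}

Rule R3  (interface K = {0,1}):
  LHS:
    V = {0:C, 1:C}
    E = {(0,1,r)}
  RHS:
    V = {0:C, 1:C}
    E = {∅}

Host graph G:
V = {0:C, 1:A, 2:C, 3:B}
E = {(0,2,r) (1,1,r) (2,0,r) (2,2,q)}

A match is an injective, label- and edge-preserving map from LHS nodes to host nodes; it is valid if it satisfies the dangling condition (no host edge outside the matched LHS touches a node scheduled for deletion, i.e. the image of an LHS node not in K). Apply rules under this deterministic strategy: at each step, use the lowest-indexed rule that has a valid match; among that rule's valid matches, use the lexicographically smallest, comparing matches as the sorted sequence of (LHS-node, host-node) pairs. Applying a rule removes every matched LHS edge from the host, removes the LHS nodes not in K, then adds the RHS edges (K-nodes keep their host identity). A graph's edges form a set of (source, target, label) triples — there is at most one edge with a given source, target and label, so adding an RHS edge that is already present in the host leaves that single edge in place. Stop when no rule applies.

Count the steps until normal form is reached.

start.  V:4 E:4  edges: 0-r->2 1-r->1 2-r->0 2-q->2
1. fire R0 via {0↦1, 1↦0}  →  V:4 E:3  edges: 0-r->2 2-r->0 2-q->2
2. fire R3 via {0↦0, 1↦2}  →  V:4 E:2  edges: 2-r->0 2-q->2
3. fire R3 via {0↦2, 1↦0}  →  V:4 E:1  edges: 2-q->2
halt: no rule applies after step 3

Answer: 3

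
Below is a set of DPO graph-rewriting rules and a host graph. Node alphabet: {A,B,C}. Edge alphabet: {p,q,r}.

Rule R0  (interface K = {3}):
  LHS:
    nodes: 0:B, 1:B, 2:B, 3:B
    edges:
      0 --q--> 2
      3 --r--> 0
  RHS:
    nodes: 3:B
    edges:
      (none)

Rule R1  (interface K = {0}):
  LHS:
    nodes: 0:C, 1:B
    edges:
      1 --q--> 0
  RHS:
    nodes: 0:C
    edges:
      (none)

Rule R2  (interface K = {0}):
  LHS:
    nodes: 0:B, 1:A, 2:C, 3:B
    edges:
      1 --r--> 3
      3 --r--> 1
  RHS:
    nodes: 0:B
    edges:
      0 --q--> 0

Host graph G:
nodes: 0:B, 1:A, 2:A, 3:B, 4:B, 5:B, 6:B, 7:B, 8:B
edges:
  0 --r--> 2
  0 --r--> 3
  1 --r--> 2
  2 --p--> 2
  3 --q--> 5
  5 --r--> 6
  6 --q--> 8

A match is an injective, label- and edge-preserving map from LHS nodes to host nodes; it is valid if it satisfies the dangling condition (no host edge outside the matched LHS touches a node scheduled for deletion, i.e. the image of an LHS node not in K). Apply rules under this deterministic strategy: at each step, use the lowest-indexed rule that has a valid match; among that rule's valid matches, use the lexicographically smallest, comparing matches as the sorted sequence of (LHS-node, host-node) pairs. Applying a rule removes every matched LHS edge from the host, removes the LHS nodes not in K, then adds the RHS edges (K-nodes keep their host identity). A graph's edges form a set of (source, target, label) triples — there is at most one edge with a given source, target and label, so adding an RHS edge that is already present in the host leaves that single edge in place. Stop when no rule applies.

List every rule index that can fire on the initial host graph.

Answer: [R0]

Rewrite trace:
R0: 2 valid matches — {0↦6, 1↦4, 2↦8, 3↦5}, {0↦6, 1↦7, 2↦8, 3↦5}
R1: no valid match — LHS pattern not found
R2: no valid match — LHS pattern not found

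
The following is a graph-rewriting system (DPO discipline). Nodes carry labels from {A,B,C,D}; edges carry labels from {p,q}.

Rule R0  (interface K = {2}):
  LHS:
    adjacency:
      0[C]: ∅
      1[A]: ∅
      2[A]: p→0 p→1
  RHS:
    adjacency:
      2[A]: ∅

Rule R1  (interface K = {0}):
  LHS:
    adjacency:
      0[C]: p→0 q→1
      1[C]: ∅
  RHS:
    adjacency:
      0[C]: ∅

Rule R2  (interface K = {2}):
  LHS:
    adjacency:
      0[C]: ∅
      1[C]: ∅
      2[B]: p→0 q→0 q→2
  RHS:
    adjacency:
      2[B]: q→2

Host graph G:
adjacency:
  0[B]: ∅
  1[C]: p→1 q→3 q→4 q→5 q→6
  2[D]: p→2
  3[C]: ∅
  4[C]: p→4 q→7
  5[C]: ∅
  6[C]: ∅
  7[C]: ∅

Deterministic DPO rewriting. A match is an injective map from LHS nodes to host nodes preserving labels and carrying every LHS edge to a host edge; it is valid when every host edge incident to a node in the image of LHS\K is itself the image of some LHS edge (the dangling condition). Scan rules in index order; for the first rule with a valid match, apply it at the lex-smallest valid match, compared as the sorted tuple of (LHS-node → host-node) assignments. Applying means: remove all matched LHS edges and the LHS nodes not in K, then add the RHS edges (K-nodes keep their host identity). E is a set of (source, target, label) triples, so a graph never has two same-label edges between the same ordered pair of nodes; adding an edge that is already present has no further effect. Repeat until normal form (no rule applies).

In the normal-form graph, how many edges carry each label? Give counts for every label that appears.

Answer: p:1 q:3

Derivation:
[0] host  ⇒  8 nodes, 8 edges  {1-p->1 1-q->3 1-q->4 1-q->5 1-q->6 2-p->2 4-p->4 4-q->7}
[1] R1 @ {0↦1, 1↦3}  ⇒  7 nodes, 6 edges  {1-q->4 1-q->5 1-q->6 2-p->2 4-p->4 4-q->7}
[2] R1 @ {0↦4, 1↦7}  ⇒  6 nodes, 4 edges  {1-q->4 1-q->5 1-q->6 2-p->2}
normal form: no rule applies after step 2
NF edges: [(1, 4, 'q'), (1, 5, 'q'), (1, 6, 'q'), (2, 2, 'p')]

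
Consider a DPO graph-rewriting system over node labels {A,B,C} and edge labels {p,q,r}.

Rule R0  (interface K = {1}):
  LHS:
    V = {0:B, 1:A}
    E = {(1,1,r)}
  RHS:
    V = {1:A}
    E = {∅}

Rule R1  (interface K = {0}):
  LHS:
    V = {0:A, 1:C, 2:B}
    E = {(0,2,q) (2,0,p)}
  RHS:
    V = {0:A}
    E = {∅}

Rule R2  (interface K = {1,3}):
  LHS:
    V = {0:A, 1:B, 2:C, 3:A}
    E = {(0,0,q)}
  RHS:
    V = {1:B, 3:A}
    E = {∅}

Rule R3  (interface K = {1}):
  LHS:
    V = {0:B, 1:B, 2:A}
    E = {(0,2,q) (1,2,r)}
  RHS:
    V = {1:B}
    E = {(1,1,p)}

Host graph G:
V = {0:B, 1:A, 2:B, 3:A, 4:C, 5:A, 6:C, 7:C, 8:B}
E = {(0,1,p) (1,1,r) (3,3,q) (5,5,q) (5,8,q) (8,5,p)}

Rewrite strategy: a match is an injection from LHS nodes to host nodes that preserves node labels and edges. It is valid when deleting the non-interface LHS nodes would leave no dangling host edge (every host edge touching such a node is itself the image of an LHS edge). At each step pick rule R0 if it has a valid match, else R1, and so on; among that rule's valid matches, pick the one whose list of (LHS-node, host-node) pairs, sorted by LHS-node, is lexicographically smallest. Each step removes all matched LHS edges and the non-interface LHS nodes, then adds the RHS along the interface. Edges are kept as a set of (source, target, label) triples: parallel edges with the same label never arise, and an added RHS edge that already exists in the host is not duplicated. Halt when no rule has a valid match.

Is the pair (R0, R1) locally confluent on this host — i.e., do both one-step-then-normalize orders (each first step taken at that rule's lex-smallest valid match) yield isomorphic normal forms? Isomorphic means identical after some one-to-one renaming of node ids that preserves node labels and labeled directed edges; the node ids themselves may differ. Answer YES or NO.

branch R0-first: apply at {0↦2, 1↦1} → |E|=5, then 3 more step(s) → NF |V|=2 |E|=1 V={0:B, 1:A} E=0-p->1
branch R1-first: apply at {0↦5, 1↦4, 2↦8} → |E|=4, then 3 more step(s) → NF |V|=2 |E|=1 V={0:B, 1:A} E=0-p->1
graphs isomorphic (equal up to label-preserving node renaming)

Answer: YES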